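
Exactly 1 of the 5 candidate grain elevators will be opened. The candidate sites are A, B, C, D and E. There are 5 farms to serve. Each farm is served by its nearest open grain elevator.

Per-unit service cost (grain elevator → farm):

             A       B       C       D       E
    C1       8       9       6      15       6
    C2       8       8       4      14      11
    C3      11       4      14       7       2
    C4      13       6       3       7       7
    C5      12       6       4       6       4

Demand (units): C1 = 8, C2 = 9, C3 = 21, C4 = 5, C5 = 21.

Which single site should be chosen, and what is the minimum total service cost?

Choose E only; total service cost 308.

With exactly 1 open, each farm uses its cheapest among the chosen.
{E}: C1→E 6·8=48, C2→E 11·9=99, C3→E 2·21=42, C4→E 7·5=35, C5→E 4·21=84. Service cost 308.
{B}: service cost 384
{C}: service cost 477
Among all 5 size-1 choices, {E} is lowest.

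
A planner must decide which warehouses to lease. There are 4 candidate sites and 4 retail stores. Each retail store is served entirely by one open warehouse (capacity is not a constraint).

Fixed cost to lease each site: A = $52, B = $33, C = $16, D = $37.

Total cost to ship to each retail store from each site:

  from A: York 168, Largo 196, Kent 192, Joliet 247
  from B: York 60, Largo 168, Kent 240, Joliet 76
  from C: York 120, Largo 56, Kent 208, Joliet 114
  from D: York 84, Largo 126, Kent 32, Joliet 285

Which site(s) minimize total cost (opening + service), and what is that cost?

Open B, C and D; minimum total cost 310.

For any fixed open set, each retail store goes to its cheapest open site; total = fixed + service.
{B, C, D}: York→B 60, Largo→C 56, Kent→D 32, Joliet→B 76. Service 224; fixed 86; total 310.
{C, D}: York→D 84, Largo→C 56, Kent→D 32, Joliet→C 114. Service 286; fixed 53; total 339.
{A, B, C, D}: York→B 60, Largo→C 56, Kent→D 32, Joliet→B 76. Service 224; fixed 138; total 362.
{C}: service 498 + fixed 16 = 514
(All 15 nonempty subsets were checked; B, C and D is lowest.)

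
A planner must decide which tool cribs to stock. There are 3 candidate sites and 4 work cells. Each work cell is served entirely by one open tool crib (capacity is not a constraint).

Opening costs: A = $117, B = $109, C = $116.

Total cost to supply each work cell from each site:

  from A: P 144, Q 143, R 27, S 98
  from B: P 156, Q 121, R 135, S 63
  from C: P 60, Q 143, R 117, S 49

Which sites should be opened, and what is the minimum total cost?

Open C only; minimum total cost 485.

For any fixed open set, each work cell goes to its cheapest open site; total = fixed + service.
{C}: P→C 60, Q→C 143, R→C 117, S→C 49. Service 369; fixed 116; total 485.
{A, C}: service 279 + fixed 233 = 512
{A}: service 412 + fixed 117 = 529
{A, B, C}: service 257 + fixed 342 = 599
(All 7 nonempty subsets were checked; C only is lowest.)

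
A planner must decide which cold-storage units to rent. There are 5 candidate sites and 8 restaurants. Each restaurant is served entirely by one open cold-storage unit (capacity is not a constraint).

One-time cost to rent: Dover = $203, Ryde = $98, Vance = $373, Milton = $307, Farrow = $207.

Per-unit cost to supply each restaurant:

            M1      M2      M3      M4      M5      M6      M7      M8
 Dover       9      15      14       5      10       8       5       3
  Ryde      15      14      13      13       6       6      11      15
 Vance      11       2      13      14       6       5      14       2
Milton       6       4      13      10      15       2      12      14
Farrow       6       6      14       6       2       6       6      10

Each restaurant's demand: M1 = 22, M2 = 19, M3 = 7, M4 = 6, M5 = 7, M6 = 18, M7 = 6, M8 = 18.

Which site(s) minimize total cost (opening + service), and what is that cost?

Open Farrow only; minimum total cost 925.

For any fixed open set, each restaurant goes to its cheapest open site; total = fixed + service.
{Farrow}: M1→Farrow 6·22=132, M2→Farrow 6·19=114, M3→Farrow 14·7=98, M4→Farrow 6·6=36, M5→Farrow 2·7=14, M6→Farrow 6·18=108, M7→Farrow 6·6=36, M8→Farrow 10·18=180. Service 718; fixed 207; total 925.
{Dover, Farrow}: M1→Farrow 6·22=132, M2→Farrow 6·19=114, M3→Dover 14·7=98, M4→Dover 5·6=30, M5→Farrow 2·7=14, M6→Farrow 6·18=108, M7→Dover 5·6=30, M8→Dover 3·18=54. Service 580; fixed 410; total 990.
{Ryde, Farrow}: M1→Farrow 6·22=132, M2→Farrow 6·19=114, M3→Ryde 13·7=91, M4→Farrow 6·6=36, M5→Farrow 2·7=14, M6→Ryde 6·18=108, M7→Farrow 6·6=36, M8→Farrow 10·18=180. Service 711; fixed 305; total 1016.
{Dover, Ryde, Vance, Milton, Farrow}: service 407 + fixed 1188 = 1595
No other subset beats 925.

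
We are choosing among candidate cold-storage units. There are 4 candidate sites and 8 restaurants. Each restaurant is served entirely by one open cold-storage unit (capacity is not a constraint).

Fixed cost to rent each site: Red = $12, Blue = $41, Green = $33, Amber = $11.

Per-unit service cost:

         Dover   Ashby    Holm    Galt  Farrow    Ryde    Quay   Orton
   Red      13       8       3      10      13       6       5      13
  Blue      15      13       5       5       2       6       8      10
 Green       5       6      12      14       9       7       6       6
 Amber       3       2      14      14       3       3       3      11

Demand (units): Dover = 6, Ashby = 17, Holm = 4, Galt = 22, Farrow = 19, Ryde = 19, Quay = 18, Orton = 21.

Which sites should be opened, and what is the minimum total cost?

For any fixed open set, each restaurant goes to its cheapest open site; total = fixed + service.
{Blue, Green, Amber}: Dover→Amber 3·6=18, Ashby→Amber 2·17=34, Holm→Blue 5·4=20, Galt→Blue 5·22=110, Farrow→Blue 2·19=38, Ryde→Amber 3·19=57, Quay→Amber 3·18=54, Orton→Green 6·21=126. Service 457; fixed 85; total 542.
{Red, Blue, Green, Amber}: service 449 + fixed 97 = 546
{Blue, Amber}: service 541 + fixed 52 = 593
{Amber}: service 815 + fixed 11 = 826
No other subset beats 542.

Open Blue, Green and Amber; minimum total cost 542.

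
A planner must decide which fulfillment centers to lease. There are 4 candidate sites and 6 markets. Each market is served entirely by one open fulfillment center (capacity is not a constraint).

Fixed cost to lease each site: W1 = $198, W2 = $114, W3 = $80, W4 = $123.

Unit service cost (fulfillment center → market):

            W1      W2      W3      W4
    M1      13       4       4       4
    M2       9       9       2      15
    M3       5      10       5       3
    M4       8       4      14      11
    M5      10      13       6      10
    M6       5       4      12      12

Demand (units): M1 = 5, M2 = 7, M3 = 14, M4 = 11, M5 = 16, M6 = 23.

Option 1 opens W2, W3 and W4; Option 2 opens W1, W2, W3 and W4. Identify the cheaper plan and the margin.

Option 1: {W2, W3, W4}: M1→W2 4·5=20, M2→W3 2·7=14, M3→W4 3·14=42, M4→W2 4·11=44, M5→W3 6·16=96, M6→W2 4·23=92. Service 308; fixed 317; total 625.
Option 2: {W1, W2, W3, W4}: M1→W2 4·5=20, M2→W3 2·7=14, M3→W4 3·14=42, M4→W2 4·11=44, M5→W3 6·16=96, M6→W2 4·23=92. Service 308; fixed 515; total 823.
Difference: |625 − 823| = 198.

Option 1 is cheaper by 198.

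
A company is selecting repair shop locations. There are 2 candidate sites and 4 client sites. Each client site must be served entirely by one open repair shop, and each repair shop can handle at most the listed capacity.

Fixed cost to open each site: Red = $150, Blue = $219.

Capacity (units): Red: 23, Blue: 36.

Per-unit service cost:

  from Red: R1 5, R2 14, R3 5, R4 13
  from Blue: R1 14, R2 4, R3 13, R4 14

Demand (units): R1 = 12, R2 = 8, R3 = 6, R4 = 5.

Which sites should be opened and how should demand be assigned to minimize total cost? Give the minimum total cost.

Minimum total cost: 556

Open {Red, Blue}: R1→Red 5·12=60, R2→Blue 4·8=32, R3→Red 5·6=30, R4→Red 13·5=65.
Loads: Red carries 23/23, Blue carries 8/36. Service 187; fixed 369; total 556.
Next best feasible plan costs 561.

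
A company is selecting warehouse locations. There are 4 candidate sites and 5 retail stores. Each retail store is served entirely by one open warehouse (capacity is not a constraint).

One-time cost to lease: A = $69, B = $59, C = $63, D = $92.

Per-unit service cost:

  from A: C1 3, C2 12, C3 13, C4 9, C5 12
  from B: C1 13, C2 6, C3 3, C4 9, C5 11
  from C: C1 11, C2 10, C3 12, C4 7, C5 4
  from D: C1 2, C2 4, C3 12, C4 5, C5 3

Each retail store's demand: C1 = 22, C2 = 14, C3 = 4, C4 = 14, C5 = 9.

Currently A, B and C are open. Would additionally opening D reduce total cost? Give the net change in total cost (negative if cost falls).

No — net change +5 (cost rises by 5).

Current service cost with {A, B, C}: 296.
Adding D: each retail store re-picks its cheapest; new service cost 209, saving 87.
Extra fixed cost: 92. Net change = 92 − 87 = 5.
(Totals: 487 → 492.)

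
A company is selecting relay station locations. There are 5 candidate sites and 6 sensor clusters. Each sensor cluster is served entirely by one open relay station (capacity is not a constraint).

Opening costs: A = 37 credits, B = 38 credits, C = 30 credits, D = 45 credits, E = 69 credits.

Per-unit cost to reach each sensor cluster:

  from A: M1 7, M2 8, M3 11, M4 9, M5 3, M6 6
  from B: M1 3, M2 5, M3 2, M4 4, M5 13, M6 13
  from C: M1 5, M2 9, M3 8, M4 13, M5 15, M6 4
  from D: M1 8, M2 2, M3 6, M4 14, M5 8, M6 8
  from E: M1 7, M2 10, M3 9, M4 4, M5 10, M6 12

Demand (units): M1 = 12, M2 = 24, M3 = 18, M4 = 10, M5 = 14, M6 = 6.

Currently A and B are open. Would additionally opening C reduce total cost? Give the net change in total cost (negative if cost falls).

No — net change +18 (cost rises by 18).

Current service cost with {A, B}: 310.
Adding C: each sensor cluster re-picks its cheapest; new service cost 298, saving 12.
Extra fixed cost: 30. Net change = 30 − 12 = 18.
(Totals: 385 → 403.)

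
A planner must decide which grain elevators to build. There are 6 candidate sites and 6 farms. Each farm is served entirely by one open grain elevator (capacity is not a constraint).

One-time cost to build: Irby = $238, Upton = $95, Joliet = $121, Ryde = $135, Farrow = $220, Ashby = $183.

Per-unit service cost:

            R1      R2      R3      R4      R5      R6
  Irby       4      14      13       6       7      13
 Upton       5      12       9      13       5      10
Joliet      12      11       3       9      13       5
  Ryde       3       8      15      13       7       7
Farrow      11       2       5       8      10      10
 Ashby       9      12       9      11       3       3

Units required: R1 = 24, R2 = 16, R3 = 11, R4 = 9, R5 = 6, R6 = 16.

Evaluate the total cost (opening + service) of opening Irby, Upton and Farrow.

Total cost: 980

Each farm is assigned to its cheapest site among the open ones.
{Irby, Upton, Farrow}: R1→Irby 4·24=96, R2→Farrow 2·16=32, R3→Farrow 5·11=55, R4→Irby 6·9=54, R5→Upton 5·6=30, R6→Upton 10·16=160. Service 427; fixed 553; total 980.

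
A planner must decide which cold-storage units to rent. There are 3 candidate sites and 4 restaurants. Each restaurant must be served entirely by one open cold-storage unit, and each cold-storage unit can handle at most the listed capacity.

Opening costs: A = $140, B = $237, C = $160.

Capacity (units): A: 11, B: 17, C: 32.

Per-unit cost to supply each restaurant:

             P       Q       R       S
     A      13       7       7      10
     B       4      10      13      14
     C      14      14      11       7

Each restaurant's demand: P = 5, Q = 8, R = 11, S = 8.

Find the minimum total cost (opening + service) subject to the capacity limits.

Open {C}: P→C 14·5=70, Q→C 14·8=112, R→C 11·11=121, S→C 7·8=56.
Loads: C carries 32/32. Service 359; fixed 160; total 519.
Next best feasible plan costs 603.

Minimum total cost: 519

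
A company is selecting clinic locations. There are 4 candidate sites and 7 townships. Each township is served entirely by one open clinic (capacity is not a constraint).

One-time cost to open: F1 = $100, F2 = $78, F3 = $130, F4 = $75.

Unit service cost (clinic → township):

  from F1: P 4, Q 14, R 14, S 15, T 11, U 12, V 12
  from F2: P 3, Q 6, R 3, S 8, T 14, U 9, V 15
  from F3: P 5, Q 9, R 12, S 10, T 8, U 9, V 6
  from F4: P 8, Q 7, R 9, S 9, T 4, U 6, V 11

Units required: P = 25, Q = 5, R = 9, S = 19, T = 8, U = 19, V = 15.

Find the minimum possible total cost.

For any fixed open set, each township goes to its cheapest open site; total = fixed + service.
{F2, F4}: P→F2 3·25=75, Q→F2 6·5=30, R→F2 3·9=27, S→F2 8·19=152, T→F4 4·8=32, U→F4 6·19=114, V→F4 11·15=165. Service 595; fixed 153; total 748.
{F2, F3, F4}: P→F2 3·25=75, Q→F2 6·5=30, R→F2 3·9=27, S→F2 8·19=152, T→F4 4·8=32, U→F4 6·19=114, V→F3 6·15=90. Service 520; fixed 283; total 803.
{F2, F3}: service 609 + fixed 208 = 817
{F1, F2, F3, F4}: service 520 + fixed 383 = 903
No other subset beats 748.

Minimum total cost: 748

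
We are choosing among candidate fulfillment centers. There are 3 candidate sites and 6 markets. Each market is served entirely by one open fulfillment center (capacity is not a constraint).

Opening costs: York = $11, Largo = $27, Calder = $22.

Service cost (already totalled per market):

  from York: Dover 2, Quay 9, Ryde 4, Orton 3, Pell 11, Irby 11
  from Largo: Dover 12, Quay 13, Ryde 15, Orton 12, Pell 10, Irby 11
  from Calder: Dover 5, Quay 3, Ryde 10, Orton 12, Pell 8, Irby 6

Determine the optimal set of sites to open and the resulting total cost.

For any fixed open set, each market goes to its cheapest open site; total = fixed + service.
{York}: Dover→York 2, Quay→York 9, Ryde→York 4, Orton→York 3, Pell→York 11, Irby→York 11. Service 40; fixed 11; total 51.
{York, Calder}: Dover→York 2, Quay→Calder 3, Ryde→York 4, Orton→York 3, Pell→Calder 8, Irby→Calder 6. Service 26; fixed 33; total 59.
{Calder}: Dover→Calder 5, Quay→Calder 3, Ryde→Calder 10, Orton→Calder 12, Pell→Calder 8, Irby→Calder 6. Service 44; fixed 22; total 66.
{York, Largo, Calder}: Dover→York 2, Quay→Calder 3, Ryde→York 4, Orton→York 3, Pell→Calder 8, Irby→Calder 6. Service 26; fixed 60; total 86.
No other subset beats 51.

Open York only; minimum total cost 51.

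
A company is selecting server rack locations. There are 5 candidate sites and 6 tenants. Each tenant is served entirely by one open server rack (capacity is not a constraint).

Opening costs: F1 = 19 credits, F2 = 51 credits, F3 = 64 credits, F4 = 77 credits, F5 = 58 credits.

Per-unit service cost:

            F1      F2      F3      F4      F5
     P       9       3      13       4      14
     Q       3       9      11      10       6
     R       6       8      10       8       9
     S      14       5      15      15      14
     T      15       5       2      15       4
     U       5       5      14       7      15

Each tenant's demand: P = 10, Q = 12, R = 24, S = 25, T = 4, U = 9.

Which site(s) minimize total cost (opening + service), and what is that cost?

Open F1 and F2; minimum total cost 470.

For any fixed open set, each tenant goes to its cheapest open site; total = fixed + service.
{F1, F2}: P→F2 3·10=30, Q→F1 3·12=36, R→F1 6·24=144, S→F2 5·25=125, T→F2 5·4=20, U→F1 5·9=45. Service 400; fixed 70; total 470.
{F1, F2, F3}: service 388 + fixed 134 = 522
{F1, F2, F5}: service 396 + fixed 128 = 524
{F1, F2, F3, F4, F5}: P→F2 3·10=30, Q→F1 3·12=36, R→F1 6·24=144, S→F2 5·25=125, T→F3 2·4=8, U→F1 5·9=45. Service 388; fixed 269; total 657.
No other subset beats 470.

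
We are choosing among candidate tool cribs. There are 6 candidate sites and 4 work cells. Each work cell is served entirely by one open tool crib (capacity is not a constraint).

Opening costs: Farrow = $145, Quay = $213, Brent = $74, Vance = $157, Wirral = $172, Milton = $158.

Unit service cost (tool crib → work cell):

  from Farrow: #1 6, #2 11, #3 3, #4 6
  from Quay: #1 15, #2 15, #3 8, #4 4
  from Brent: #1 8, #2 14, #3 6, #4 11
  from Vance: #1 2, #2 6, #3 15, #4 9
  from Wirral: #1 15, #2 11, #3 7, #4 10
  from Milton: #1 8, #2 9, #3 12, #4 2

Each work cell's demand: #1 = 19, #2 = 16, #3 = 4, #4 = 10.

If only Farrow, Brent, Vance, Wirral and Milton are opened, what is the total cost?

Total cost: 872

Each work cell is assigned to its cheapest site among the open ones.
{Farrow, Brent, Vance, Wirral, Milton}: #1→Vance 2·19=38, #2→Vance 6·16=96, #3→Farrow 3·4=12, #4→Milton 2·10=20. Service 166; fixed 706; total 872.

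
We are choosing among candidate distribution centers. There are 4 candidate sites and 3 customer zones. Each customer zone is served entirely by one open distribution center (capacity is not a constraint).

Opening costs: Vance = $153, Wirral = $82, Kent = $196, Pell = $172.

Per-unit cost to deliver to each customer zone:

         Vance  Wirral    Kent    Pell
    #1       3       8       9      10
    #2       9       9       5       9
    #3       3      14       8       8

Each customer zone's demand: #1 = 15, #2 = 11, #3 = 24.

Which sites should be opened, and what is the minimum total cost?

Open Vance only; minimum total cost 369.

For any fixed open set, each customer zone goes to its cheapest open site; total = fixed + service.
{Vance}: #1→Vance 3·15=45, #2→Vance 9·11=99, #3→Vance 3·24=72. Service 216; fixed 153; total 369.
{Vance, Wirral}: service 216 + fixed 235 = 451
{Vance, Kent}: service 172 + fixed 349 = 521
{Vance, Wirral, Kent, Pell}: service 172 + fixed 603 = 775
(All 15 nonempty subsets were checked; Vance only is lowest.)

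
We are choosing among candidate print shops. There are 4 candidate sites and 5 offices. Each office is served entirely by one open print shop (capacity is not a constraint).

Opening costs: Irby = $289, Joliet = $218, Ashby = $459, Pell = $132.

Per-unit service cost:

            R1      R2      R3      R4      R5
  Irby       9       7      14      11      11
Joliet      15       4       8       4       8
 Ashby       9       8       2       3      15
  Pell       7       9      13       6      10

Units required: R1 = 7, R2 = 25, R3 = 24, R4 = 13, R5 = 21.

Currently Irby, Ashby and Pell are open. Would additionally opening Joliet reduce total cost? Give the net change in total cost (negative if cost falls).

Current service cost with {Irby, Ashby, Pell}: 521.
Adding Joliet: each office re-picks its cheapest; new service cost 404, saving 117.
Extra fixed cost: 218. Net change = 218 − 117 = 101.
(Totals: 1401 → 1502.)

No — net change +101 (cost rises by 101).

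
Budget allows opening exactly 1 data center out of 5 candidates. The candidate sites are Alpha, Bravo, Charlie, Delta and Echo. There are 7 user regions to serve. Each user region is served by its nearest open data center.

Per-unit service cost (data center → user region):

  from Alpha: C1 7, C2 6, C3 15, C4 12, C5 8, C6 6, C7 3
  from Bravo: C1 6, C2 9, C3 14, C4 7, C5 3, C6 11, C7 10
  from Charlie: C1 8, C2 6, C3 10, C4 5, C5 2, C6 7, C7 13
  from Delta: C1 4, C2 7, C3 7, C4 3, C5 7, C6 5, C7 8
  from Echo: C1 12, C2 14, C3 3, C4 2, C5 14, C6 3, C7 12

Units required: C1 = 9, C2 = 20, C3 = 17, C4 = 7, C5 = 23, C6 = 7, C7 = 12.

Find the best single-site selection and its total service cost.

Choose Delta only; total service cost 608.

With exactly 1 open, each user region uses its cheapest among the chosen.
{Delta}: C1→Delta 4·9=36, C2→Delta 7·20=140, C3→Delta 7·17=119, C4→Delta 3·7=21, C5→Delta 7·23=161, C6→Delta 5·7=35, C7→Delta 8·12=96. Service cost 608.
{Charlie}: service cost 648
{Alpha}: service cost 784
Among all 5 size-1 choices, {Delta} is lowest.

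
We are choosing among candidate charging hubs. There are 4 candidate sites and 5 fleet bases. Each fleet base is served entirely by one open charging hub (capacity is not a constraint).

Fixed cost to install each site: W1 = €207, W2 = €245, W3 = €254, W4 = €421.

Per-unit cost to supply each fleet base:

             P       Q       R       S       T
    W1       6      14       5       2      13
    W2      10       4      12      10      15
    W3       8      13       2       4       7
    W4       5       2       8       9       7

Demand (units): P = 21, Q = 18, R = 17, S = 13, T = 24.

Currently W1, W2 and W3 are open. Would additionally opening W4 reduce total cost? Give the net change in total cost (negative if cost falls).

No — net change +364 (cost rises by 364).

Current service cost with {W1, W2, W3}: 426.
Adding W4: each fleet base re-picks its cheapest; new service cost 369, saving 57.
Extra fixed cost: 421. Net change = 421 − 57 = 364.
(Totals: 1132 → 1496.)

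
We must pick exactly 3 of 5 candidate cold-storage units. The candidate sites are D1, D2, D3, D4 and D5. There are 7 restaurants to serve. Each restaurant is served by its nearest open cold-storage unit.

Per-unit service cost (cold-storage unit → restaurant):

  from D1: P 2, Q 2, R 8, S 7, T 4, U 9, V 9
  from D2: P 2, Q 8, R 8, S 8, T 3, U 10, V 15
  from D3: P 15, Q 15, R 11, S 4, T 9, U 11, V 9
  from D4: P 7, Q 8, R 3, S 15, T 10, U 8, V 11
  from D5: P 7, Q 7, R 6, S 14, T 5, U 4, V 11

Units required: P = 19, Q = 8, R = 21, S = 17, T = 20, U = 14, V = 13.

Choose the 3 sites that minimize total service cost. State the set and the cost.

With exactly 3 open, each restaurant uses its cheapest among the chosen.
{D1, D4, D5}: P→D1 2·19=38, Q→D1 2·8=16, R→D4 3·21=63, S→D1 7·17=119, T→D1 4·20=80, U→D5 4·14=56, V→D1 9·13=117. Service cost 489.
{D1, D3, D4}: service cost 494
{D1, D3, D5}: service cost 501
Among all 10 size-3 choices, {D1, D4, D5} is lowest.

Choose D1, D4 and D5; total service cost 489.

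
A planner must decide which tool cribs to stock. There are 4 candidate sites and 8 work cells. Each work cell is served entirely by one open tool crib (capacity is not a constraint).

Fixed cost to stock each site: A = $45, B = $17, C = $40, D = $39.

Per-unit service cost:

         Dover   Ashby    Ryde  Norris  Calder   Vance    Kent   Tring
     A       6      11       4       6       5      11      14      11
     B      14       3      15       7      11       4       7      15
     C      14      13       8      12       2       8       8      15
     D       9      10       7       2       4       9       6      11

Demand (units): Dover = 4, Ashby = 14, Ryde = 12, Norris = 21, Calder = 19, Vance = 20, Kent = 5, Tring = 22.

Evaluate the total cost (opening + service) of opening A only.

Total cost: 1024

Each work cell is assigned to its cheapest site among the open ones.
{A}: Dover→A 6·4=24, Ashby→A 11·14=154, Ryde→A 4·12=48, Norris→A 6·21=126, Calder→A 5·19=95, Vance→A 11·20=220, Kent→A 14·5=70, Tring→A 11·22=242. Service 979; fixed 45; total 1024.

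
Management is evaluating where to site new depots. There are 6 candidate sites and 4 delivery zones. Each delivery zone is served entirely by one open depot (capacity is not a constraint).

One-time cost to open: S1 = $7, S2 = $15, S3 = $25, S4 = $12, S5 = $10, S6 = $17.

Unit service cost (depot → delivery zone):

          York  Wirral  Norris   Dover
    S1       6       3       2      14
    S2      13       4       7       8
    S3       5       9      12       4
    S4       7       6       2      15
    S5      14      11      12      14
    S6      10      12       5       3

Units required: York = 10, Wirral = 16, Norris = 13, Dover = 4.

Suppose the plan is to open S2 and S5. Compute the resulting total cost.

Each delivery zone is assigned to its cheapest site among the open ones.
{S2, S5}: York→S2 13·10=130, Wirral→S2 4·16=64, Norris→S2 7·13=91, Dover→S2 8·4=32. Service 317; fixed 25; total 342.

Total cost: 342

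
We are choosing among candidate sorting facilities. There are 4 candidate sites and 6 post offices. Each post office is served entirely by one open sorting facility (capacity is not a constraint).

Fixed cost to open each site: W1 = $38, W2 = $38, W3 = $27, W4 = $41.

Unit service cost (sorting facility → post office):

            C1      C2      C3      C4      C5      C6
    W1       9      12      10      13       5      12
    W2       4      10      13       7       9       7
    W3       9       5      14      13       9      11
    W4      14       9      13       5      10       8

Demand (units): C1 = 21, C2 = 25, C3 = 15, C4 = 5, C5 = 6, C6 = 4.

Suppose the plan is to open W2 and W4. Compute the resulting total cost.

Each post office is assigned to its cheapest site among the open ones.
{W2, W4}: C1→W2 4·21=84, C2→W4 9·25=225, C3→W2 13·15=195, C4→W4 5·5=25, C5→W2 9·6=54, C6→W2 7·4=28. Service 611; fixed 79; total 690.

Total cost: 690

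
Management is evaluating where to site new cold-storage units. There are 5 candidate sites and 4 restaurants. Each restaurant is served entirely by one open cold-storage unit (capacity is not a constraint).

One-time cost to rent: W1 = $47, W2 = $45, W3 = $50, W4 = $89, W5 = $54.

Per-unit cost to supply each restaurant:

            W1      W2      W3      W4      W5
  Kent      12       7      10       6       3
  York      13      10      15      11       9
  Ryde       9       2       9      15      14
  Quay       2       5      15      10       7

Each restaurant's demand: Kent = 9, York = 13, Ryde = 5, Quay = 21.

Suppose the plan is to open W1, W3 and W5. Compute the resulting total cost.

Each restaurant is assigned to its cheapest site among the open ones.
{W1, W3, W5}: Kent→W5 3·9=27, York→W5 9·13=117, Ryde→W1 9·5=45, Quay→W1 2·21=42. Service 231; fixed 151; total 382.

Total cost: 382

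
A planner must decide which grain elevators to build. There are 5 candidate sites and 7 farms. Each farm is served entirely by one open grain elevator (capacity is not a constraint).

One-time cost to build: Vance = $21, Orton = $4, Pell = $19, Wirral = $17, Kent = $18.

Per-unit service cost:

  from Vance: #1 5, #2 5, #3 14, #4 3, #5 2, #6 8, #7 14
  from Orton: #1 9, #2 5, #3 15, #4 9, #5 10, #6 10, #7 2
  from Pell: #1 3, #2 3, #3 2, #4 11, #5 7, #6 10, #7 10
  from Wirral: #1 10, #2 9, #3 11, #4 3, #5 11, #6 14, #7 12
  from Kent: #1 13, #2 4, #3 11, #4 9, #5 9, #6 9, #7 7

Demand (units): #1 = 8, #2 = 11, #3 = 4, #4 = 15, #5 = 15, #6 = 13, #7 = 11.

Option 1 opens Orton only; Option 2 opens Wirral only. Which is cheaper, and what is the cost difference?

Option 1 is cheaper by 136.

Option 1: {Orton}: #1→Orton 9·8=72, #2→Orton 5·11=55, #3→Orton 15·4=60, #4→Orton 9·15=135, #5→Orton 10·15=150, #6→Orton 10·13=130, #7→Orton 2·11=22. Service 624; fixed 4; total 628.
Option 2: {Wirral}: #1→Wirral 10·8=80, #2→Wirral 9·11=99, #3→Wirral 11·4=44, #4→Wirral 3·15=45, #5→Wirral 11·15=165, #6→Wirral 14·13=182, #7→Wirral 12·11=132. Service 747; fixed 17; total 764.
Difference: |628 − 764| = 136.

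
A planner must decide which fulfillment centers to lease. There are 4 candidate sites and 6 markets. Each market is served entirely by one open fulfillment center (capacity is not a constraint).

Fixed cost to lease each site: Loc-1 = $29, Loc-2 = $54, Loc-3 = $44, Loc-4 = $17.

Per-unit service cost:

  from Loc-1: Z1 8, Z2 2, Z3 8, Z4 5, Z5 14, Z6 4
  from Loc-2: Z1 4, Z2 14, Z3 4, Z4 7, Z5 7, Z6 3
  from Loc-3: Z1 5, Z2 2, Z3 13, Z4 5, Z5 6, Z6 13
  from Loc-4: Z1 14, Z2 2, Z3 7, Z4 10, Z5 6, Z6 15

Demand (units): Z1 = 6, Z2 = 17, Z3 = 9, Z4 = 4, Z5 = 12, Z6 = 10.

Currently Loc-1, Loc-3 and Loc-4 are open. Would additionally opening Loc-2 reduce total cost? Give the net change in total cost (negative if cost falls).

No — net change +11 (cost rises by 11).

Current service cost with {Loc-1, Loc-3, Loc-4}: 259.
Adding Loc-2: each market re-picks its cheapest; new service cost 216, saving 43.
Extra fixed cost: 54. Net change = 54 − 43 = 11.
(Totals: 349 → 360.)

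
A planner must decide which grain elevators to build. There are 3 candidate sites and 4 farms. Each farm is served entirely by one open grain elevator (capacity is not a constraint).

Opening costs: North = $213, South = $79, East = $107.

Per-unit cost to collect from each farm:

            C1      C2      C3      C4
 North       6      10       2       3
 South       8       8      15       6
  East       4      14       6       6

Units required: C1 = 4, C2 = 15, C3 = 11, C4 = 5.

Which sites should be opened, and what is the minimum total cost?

Open South and East; minimum total cost 418.

For any fixed open set, each farm goes to its cheapest open site; total = fixed + service.
{South, East}: C1→East 4·4=16, C2→South 8·15=120, C3→East 6·11=66, C4→South 6·5=30. Service 232; fixed 186; total 418.
{North}: service 211 + fixed 213 = 424
{South}: service 347 + fixed 79 = 426
{North, South, East}: service 173 + fixed 399 = 572
(All 7 nonempty subsets were checked; South and East is lowest.)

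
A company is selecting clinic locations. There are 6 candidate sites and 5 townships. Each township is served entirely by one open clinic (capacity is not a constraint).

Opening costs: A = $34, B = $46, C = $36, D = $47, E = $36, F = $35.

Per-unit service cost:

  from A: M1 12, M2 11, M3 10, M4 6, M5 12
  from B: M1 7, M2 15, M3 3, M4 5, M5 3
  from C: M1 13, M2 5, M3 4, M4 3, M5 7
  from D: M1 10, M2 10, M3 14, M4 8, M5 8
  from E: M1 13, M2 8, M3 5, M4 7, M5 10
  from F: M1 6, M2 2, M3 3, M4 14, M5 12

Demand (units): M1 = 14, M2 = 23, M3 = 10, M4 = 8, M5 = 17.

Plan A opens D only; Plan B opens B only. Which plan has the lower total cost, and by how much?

Plan B is cheaper by 147.

Plan A: {D}: M1→D 10·14=140, M2→D 10·23=230, M3→D 14·10=140, M4→D 8·8=64, M5→D 8·17=136. Service 710; fixed 47; total 757.
Plan B: {B}: M1→B 7·14=98, M2→B 15·23=345, M3→B 3·10=30, M4→B 5·8=40, M5→B 3·17=51. Service 564; fixed 46; total 610.
Difference: |757 − 610| = 147.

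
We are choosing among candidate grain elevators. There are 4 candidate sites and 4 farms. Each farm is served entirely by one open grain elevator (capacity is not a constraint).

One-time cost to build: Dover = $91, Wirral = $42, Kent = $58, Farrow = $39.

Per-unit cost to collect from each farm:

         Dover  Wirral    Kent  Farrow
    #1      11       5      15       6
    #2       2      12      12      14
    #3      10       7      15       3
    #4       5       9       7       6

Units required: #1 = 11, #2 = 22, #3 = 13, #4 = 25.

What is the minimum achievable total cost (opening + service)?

For any fixed open set, each farm goes to its cheapest open site; total = fixed + service.
{Dover, Farrow}: #1→Farrow 6·11=66, #2→Dover 2·22=44, #3→Farrow 3·13=39, #4→Dover 5·25=125. Service 274; fixed 130; total 404.
{Dover, Wirral, Farrow}: service 263 + fixed 172 = 435
{Dover, Wirral}: #1→Wirral 5·11=55, #2→Dover 2·22=44, #3→Wirral 7·13=91, #4→Dover 5·25=125. Service 315; fixed 133; total 448.
{Dover, Wirral, Kent, Farrow}: service 263 + fixed 230 = 493
(All 15 nonempty subsets were checked; Dover and Farrow is lowest.)

Minimum total cost: 404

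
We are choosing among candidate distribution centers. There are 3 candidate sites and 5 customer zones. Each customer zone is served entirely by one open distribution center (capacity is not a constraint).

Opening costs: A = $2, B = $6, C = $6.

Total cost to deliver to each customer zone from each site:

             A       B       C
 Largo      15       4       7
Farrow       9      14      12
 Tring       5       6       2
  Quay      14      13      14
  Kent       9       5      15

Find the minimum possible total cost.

For any fixed open set, each customer zone goes to its cheapest open site; total = fixed + service.
{A, B}: Largo→B 4, Farrow→A 9, Tring→A 5, Quay→B 13, Kent→B 5. Service 36; fixed 8; total 44.
{A, B, C}: Largo→B 4, Farrow→A 9, Tring→C 2, Quay→B 13, Kent→B 5. Service 33; fixed 14; total 47.
{B}: service 42 + fixed 6 = 48
{A}: Largo→A 15, Farrow→A 9, Tring→A 5, Quay→A 14, Kent→A 9. Service 52; fixed 2; total 54.
(All 7 nonempty subsets were checked; A and B is lowest.)

Minimum total cost: 44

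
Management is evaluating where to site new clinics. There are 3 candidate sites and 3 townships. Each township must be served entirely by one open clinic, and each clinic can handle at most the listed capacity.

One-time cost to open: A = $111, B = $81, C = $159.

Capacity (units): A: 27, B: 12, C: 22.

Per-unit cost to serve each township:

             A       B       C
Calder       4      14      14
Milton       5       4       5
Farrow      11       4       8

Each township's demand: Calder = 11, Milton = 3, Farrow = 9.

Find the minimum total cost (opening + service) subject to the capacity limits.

Minimum total cost: 269

Open {A}: Calder→A 4·11=44, Milton→A 5·3=15, Farrow→A 11·9=99.
Loads: A carries 23/27. Service 158; fixed 111; total 269.
Next best feasible plan costs 284.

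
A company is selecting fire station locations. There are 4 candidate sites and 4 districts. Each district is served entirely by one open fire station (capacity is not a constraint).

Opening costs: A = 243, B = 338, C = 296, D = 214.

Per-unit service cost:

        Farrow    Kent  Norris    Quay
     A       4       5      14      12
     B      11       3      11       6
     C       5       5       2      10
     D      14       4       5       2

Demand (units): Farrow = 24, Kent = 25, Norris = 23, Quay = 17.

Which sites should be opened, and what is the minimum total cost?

For any fixed open set, each district goes to its cheapest open site; total = fixed + service.
{C}: Farrow→C 5·24=120, Kent→C 5·25=125, Norris→C 2·23=46, Quay→C 10·17=170. Service 461; fixed 296; total 757.
{D}: service 585 + fixed 214 = 799
{A, D}: service 345 + fixed 457 = 802
{A, B, C, D}: service 251 + fixed 1091 = 1342
No other subset beats 757.

Open C only; minimum total cost 757.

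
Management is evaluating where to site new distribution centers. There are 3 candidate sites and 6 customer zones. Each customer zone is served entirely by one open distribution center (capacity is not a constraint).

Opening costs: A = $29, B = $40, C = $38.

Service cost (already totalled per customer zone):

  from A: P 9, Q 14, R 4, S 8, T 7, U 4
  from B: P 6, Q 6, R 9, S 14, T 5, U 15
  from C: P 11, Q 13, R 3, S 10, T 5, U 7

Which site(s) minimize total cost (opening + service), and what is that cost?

Open A only; minimum total cost 75.

For any fixed open set, each customer zone goes to its cheapest open site; total = fixed + service.
{A}: P→A 9, Q→A 14, R→A 4, S→A 8, T→A 7, U→A 4. Service 46; fixed 29; total 75.
{C}: P→C 11, Q→C 13, R→C 3, S→C 10, T→C 5, U→C 7. Service 49; fixed 38; total 87.
{B}: P→B 6, Q→B 6, R→B 9, S→B 14, T→B 5, U→B 15. Service 55; fixed 40; total 95.
{A, B, C}: service 32 + fixed 107 = 139
No other subset beats 75.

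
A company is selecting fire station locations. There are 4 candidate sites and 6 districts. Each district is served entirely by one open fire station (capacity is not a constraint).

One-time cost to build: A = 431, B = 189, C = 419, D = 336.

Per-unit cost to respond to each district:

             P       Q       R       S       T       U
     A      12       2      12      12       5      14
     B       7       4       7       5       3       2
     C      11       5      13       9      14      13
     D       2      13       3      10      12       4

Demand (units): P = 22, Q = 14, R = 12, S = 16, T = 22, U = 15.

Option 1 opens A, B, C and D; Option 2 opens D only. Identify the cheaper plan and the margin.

Option 1: {A, B, C, D}: P→D 2·22=44, Q→A 2·14=28, R→D 3·12=36, S→B 5·16=80, T→B 3·22=66, U→B 2·15=30. Service 284; fixed 1375; total 1659.
Option 2: {D}: P→D 2·22=44, Q→D 13·14=182, R→D 3·12=36, S→D 10·16=160, T→D 12·22=264, U→D 4·15=60. Service 746; fixed 336; total 1082.
Difference: |1659 − 1082| = 577.

Option 2 is cheaper by 577.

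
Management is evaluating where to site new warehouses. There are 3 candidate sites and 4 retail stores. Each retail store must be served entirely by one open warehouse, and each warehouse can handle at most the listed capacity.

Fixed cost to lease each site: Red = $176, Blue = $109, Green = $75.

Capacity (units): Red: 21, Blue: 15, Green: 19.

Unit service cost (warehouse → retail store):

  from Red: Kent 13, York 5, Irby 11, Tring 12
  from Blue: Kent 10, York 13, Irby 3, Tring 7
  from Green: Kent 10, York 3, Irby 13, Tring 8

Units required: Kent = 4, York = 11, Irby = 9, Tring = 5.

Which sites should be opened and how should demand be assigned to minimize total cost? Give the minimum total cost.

Minimum total cost: 319

Open {Blue, Green}: Kent→Green 10·4=40, York→Green 3·11=33, Irby→Blue 3·9=27, Tring→Blue 7·5=35.
Loads: Blue carries 14/15, Green carries 15/19. Service 135; fixed 184; total 319.
Next best feasible plan costs 324.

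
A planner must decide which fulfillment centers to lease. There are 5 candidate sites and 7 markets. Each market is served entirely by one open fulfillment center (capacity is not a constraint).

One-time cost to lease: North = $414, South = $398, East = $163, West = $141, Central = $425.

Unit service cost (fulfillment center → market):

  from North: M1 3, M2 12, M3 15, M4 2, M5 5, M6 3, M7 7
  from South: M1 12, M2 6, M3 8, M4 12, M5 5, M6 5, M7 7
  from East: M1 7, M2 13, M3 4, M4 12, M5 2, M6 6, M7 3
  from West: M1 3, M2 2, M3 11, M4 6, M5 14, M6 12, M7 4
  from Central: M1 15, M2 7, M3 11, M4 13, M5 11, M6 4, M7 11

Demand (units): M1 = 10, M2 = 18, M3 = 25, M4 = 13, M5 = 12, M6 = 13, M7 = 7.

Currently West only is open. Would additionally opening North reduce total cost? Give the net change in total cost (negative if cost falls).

Current service cost with {West}: 771.
Adding North: each market re-picks its cheapest; new service cost 494, saving 277.
Extra fixed cost: 414. Net change = 414 − 277 = 137.
(Totals: 912 → 1049.)

No — net change +137 (cost rises by 137).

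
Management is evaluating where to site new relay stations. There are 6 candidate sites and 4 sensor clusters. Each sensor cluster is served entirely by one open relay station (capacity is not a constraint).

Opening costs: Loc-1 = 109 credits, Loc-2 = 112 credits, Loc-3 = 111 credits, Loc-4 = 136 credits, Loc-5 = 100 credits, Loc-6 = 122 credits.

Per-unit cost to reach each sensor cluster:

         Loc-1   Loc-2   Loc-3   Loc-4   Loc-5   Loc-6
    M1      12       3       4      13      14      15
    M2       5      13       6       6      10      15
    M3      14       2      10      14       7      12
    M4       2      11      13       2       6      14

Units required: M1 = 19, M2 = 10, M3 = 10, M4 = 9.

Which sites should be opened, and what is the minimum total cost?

Open Loc-1 and Loc-2; minimum total cost 366.

For any fixed open set, each sensor cluster goes to its cheapest open site; total = fixed + service.
{Loc-1, Loc-2}: M1→Loc-2 3·19=57, M2→Loc-1 5·10=50, M3→Loc-2 2·10=20, M4→Loc-1 2·9=18. Service 145; fixed 221; total 366.
{Loc-2, Loc-4}: service 155 + fixed 248 = 403
{Loc-2}: M1→Loc-2 3·19=57, M2→Loc-2 13·10=130, M3→Loc-2 2·10=20, M4→Loc-2 11·9=99. Service 306; fixed 112; total 418.
{Loc-1, Loc-2, Loc-3, Loc-4, Loc-5, Loc-6}: M1→Loc-2 3·19=57, M2→Loc-1 5·10=50, M3→Loc-2 2·10=20, M4→Loc-1 2·9=18. Service 145; fixed 690; total 835.
No other subset beats 366.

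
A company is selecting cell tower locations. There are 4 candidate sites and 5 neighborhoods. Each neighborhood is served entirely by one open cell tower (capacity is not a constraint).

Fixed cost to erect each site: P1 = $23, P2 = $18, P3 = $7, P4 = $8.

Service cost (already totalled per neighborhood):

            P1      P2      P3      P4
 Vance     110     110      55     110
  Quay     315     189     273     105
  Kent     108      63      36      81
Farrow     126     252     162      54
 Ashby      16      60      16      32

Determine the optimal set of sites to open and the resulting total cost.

Open P3 and P4; minimum total cost 281.

For any fixed open set, each neighborhood goes to its cheapest open site; total = fixed + service.
{P3, P4}: Vance→P3 55, Quay→P4 105, Kent→P3 36, Farrow→P4 54, Ashby→P3 16. Service 266; fixed 15; total 281.
{P2, P3, P4}: Vance→P3 55, Quay→P4 105, Kent→P3 36, Farrow→P4 54, Ashby→P3 16. Service 266; fixed 33; total 299.
{P1, P3, P4}: Vance→P3 55, Quay→P4 105, Kent→P3 36, Farrow→P4 54, Ashby→P1 16. Service 266; fixed 38; total 304.
{P1, P2, P3, P4}: service 266 + fixed 56 = 322
(All 15 nonempty subsets were checked; P3 and P4 is lowest.)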